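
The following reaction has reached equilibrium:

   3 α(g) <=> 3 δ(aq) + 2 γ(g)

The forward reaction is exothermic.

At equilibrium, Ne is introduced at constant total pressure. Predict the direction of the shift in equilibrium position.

left

Adding inert gas at constant total pressure expands the volume and lowers every reacting partial pressure. With Δn_gas = 2 − 3 = -1, Q moves away from K toward the side with fewer gas moles, so the system shifts toward the side with more gas moles — to the left.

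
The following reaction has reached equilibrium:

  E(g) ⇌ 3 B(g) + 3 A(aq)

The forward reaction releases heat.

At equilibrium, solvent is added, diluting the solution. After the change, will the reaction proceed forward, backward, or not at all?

Dilution lowers every aqueous concentration by the same factor. Δn_aq = 3 − 0 = +3, so the system shifts toward the side with more dissolved moles — to the right.

right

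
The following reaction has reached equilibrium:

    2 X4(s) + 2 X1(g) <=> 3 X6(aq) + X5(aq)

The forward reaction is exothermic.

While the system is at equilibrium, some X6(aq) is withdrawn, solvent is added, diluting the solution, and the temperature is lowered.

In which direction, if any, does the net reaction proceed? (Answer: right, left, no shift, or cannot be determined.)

right

Removing X6 (aq), a product, drives the reaction to the right.
Dilution lowers every aqueous concentration by the same factor. Δn_aq = 4 − 0 = +4, so the system shifts toward the side with more dissolved moles — to the right.
The forward reaction is exothermic. Lowering T favours the exothermic direction — shift to the right.
All effects act in the same direction — net shift to the right.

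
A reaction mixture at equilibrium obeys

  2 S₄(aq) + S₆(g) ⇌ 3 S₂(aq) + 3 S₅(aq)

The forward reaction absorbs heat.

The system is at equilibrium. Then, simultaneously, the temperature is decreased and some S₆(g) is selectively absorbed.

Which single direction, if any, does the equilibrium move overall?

left

The forward reaction is endothermic. Lowering T favours the exothermic direction — shift to the left.
Removing S₆ (g), a reactant, drives the reaction to the left.
All effects act in the same direction — net shift to the left.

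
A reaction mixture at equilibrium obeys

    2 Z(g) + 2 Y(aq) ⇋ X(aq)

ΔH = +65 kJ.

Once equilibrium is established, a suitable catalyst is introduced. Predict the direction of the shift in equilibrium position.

no shift

A catalyst speeds both forward and reverse rates equally; it changes neither Q nor K — no shift from this change.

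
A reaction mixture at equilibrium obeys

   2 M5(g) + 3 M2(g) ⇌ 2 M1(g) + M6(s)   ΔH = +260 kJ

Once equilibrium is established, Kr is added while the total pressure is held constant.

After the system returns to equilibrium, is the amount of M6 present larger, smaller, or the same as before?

Adding inert gas at constant total pressure expands the volume and lowers every reacting partial pressure. With Δn_gas = 2 − 5 = -3, Q moves away from K toward the side with fewer gas moles, so the system shifts toward the side with more gas moles — to the left.
The net shift is to the left. M6 is a product, so its amount decreases.

decreases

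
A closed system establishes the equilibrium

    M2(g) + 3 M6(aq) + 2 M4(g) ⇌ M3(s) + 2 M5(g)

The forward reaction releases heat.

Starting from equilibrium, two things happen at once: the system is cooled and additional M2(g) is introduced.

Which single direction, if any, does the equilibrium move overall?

right

The forward reaction is exothermic. Lowering T favours the exothermic direction — shift to the right.
Adding M2 (g), a reactant, drives the reaction to the right.
All effects act in the same direction — net shift to the right.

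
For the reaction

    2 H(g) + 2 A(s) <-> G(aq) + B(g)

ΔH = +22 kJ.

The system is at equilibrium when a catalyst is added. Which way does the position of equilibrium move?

A catalyst speeds both forward and reverse rates equally; it changes neither Q nor K — no shift from this change.

no shift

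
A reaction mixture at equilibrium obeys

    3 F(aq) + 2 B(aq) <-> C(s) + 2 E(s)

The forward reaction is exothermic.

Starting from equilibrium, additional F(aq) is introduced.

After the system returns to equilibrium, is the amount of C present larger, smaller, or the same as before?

Adding F (aq), a reactant, drives the reaction to the right.
The net shift is to the right. C is a product, so its amount increases.

increases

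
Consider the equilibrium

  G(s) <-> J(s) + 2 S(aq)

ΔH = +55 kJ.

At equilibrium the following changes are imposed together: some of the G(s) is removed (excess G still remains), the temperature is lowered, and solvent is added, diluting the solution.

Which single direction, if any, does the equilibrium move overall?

G is a pure solid; its activity is 1 regardless of amount, so Q is unaffected — no shift from this change.
The forward reaction is endothermic. Lowering T favours the exothermic direction — shift to the left.
Dilution lowers every aqueous concentration by the same factor. Δn_aq = 2 − 0 = +2, so the system shifts toward the side with more dissolved moles — to the right.
The individual effects push in opposite directions; without quantitative information the net direction cannot be determined.

cannot be determined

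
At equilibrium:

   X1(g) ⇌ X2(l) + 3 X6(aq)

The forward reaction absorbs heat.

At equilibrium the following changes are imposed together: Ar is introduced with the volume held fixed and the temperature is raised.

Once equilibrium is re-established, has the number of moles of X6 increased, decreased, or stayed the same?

At constant volume, adding an inert gas leaves every reacting species' partial pressure unchanged, so Q is unchanged — no shift from this change.
The forward reaction is endothermic. Raising T favours the endothermic direction — shift to the right.
The net shift is to the right. X6 is a product, so its amount increases.

increases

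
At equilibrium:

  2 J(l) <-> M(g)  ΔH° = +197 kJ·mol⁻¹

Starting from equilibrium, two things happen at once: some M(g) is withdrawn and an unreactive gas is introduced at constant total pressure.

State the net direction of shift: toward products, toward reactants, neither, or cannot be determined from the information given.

Removing M (g), a product, drives the reaction to the right.
Adding inert gas at constant total pressure expands the volume and lowers every reacting partial pressure. With Δn_gas = 1 − 0 = +1, Q moves away from K toward the side with fewer gas moles, so the system shifts toward the side with more gas moles — to the right.
All effects act in the same direction — net shift to the right.

right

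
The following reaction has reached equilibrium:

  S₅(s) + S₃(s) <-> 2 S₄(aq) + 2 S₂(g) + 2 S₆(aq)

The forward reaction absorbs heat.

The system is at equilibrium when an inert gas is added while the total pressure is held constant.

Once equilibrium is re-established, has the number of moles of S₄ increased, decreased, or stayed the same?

increases

Adding inert gas at constant total pressure expands the volume and lowers every reacting partial pressure. With Δn_gas = 2 − 0 = +2, Q moves away from K toward the side with fewer gas moles, so the system shifts toward the side with more gas moles — to the right.
The net shift is to the right. S₄ is a product, so its amount increases.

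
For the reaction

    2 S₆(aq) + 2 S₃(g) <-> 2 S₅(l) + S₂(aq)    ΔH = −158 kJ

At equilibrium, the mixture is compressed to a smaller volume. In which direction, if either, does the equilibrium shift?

right

Gas moles: reactants 2, products 0 (Δn_gas = -2). Compression shifts the system toward the side with fewer moles of gas — to the right.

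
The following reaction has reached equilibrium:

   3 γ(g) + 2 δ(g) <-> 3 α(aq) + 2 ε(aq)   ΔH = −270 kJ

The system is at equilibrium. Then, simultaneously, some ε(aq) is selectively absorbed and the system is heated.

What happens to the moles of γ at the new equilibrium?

cannot be determined

Removing ε (aq), a product, drives the reaction to the right.
The forward reaction is exothermic. Raising T favours the endothermic direction — shift to the left.
The two effects oppose each other, so the net shift — and hence the change in γ — cannot be determined from the given information.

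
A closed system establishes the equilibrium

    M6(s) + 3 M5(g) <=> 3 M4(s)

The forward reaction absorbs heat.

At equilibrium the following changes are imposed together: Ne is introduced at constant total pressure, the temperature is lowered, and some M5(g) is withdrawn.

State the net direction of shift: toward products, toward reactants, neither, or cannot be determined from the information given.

Adding inert gas at constant total pressure expands the volume and lowers every reacting partial pressure. With Δn_gas = 0 − 3 = -3, Q moves away from K toward the side with fewer gas moles, so the system shifts toward the side with more gas moles — to the left.
The forward reaction is endothermic. Lowering T favours the exothermic direction — shift to the left.
Removing M5 (g), a reactant, drives the reaction to the left.
All effects act in the same direction — net shift to the left.

left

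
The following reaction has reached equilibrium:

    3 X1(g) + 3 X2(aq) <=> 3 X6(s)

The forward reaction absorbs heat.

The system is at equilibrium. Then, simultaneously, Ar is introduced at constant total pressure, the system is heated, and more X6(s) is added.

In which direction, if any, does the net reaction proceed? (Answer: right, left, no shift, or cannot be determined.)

Adding inert gas at constant total pressure expands the volume and lowers every reacting partial pressure. With Δn_gas = 0 − 3 = -3, Q moves away from K toward the side with fewer gas moles, so the system shifts toward the side with more gas moles — to the left.
The forward reaction is endothermic. Raising T favours the endothermic direction — shift to the right.
X6 is a pure solid; its activity is 1 regardless of amount, so Q is unaffected — no shift from this change.
The individual effects push in opposite directions; without quantitative information the net direction cannot be determined.

cannot be determined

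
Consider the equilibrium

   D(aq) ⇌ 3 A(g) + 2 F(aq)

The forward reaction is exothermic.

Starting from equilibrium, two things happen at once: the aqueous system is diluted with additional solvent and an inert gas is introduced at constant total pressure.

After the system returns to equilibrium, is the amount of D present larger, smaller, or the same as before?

Dilution lowers every aqueous concentration by the same factor. Δn_aq = 2 − 1 = +1, so the system shifts toward the side with more dissolved moles — to the right.
Adding inert gas at constant total pressure expands the volume and lowers every reacting partial pressure. With Δn_gas = 3 − 0 = +3, Q moves away from K toward the side with fewer gas moles, so the system shifts toward the side with more gas moles — to the right.
The net shift is to the right. D is a reactant, so its amount decreases.

decreases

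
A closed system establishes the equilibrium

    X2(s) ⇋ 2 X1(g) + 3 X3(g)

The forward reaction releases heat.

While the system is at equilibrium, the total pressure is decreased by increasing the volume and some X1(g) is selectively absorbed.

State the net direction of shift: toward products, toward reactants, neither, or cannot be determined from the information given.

right

Gas moles: reactants 0, products 5 (Δn_gas = +5). Expansion shifts the system toward the side with more moles of gas — to the right.
Removing X1 (g), a product, drives the reaction to the right.
All effects act in the same direction — net shift to the right.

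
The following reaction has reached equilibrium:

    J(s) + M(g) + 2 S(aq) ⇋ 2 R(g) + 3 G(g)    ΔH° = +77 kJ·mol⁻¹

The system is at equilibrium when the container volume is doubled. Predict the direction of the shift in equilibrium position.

right

Gas moles: reactants 1, products 5 (Δn_gas = +4). Expansion shifts the system toward the side with more moles of gas — to the right.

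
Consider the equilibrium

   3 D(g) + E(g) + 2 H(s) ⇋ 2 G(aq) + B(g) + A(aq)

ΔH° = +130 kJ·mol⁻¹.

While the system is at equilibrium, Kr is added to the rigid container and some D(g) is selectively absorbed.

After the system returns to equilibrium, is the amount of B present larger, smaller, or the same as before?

decreases

At constant volume, adding an inert gas leaves every reacting species' partial pressure unchanged, so Q is unchanged — no shift from this change.
Removing D (g), a reactant, drives the reaction to the left.
The net shift is to the left. B is a product, so its amount decreases.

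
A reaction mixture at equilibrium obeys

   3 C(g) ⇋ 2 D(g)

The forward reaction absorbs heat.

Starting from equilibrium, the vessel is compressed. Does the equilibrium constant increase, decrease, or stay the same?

unchanged

The equilibrium constant depends only on temperature. This perturbation may move the position of equilibrium, but since T is unchanged, K itself is unchanged.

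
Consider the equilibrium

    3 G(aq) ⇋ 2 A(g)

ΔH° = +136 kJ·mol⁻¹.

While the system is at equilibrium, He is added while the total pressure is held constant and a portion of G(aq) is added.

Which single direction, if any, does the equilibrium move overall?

Adding inert gas at constant total pressure expands the volume and lowers every reacting partial pressure. With Δn_gas = 2 − 0 = +2, Q moves away from K toward the side with fewer gas moles, so the system shifts toward the side with more gas moles — to the right.
Adding G (aq), a reactant, drives the reaction to the right.
All effects act in the same direction — net shift to the right.

right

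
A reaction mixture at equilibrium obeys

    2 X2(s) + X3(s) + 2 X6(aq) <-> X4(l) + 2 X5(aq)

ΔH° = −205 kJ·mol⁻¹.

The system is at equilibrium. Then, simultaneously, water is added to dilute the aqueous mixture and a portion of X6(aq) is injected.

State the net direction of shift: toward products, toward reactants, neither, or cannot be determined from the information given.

right

Dilution scales every aqueous concentration by the same factor. Δn_aq = 2 − 2 = 0, so Q is unchanged — no shift.
Adding X6 (aq), a reactant, drives the reaction to the right.
Only the nonzero effect(s) matter; the net shift is to the right.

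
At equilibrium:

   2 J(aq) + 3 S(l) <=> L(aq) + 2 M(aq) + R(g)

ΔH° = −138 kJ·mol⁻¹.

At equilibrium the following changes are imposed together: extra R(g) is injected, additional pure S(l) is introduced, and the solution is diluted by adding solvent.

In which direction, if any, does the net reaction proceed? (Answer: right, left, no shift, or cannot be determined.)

cannot be determined

Adding R (g), a product, drives the reaction to the left.
S is a pure liquid; its activity is 1 regardless of amount, so Q is unaffected — no shift from this change.
Dilution lowers every aqueous concentration by the same factor. Δn_aq = 3 − 2 = +1, so the system shifts toward the side with more dissolved moles — to the right.
The individual effects push in opposite directions; without quantitative information the net direction cannot be determined.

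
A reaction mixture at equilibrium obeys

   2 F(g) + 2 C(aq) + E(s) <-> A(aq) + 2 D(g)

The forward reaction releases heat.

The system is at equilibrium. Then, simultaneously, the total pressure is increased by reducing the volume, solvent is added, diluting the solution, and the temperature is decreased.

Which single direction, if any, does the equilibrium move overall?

cannot be determined

Gas moles: reactants 2, products 2. Δn_gas = 0, so a volume change leaves Q equal to K — no shift from this change.
Dilution lowers every aqueous concentration by the same factor. Δn_aq = 1 − 2 = -1, so the system shifts toward the side with more dissolved moles — to the left.
The forward reaction is exothermic. Lowering T favours the exothermic direction — shift to the right.
The individual effects push in opposite directions; without quantitative information the net direction cannot be determined.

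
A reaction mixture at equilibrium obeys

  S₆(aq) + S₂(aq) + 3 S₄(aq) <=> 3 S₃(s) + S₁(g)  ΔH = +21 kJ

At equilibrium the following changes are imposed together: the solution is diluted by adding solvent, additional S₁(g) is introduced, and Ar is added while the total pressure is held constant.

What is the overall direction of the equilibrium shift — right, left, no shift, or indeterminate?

cannot be determined

Dilution lowers every aqueous concentration by the same factor. Δn_aq = 0 − 5 = -5, so the system shifts toward the side with more dissolved moles — to the left.
Adding S₁ (g), a product, drives the reaction to the left.
Adding inert gas at constant total pressure expands the volume and lowers every reacting partial pressure. With Δn_gas = 1 − 0 = +1, Q moves away from K toward the side with fewer gas moles, so the system shifts toward the side with more gas moles — to the right.
The individual effects push in opposite directions; without quantitative information the net direction cannot be determined.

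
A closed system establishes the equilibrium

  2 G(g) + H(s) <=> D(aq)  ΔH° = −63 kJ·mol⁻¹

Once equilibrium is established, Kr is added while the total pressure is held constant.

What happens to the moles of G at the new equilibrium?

increases

Adding inert gas at constant total pressure expands the volume and lowers every reacting partial pressure. With Δn_gas = 0 − 2 = -2, Q moves away from K toward the side with fewer gas moles, so the system shifts toward the side with more gas moles — to the left.
The net shift is to the left. G is a reactant, so its amount increases.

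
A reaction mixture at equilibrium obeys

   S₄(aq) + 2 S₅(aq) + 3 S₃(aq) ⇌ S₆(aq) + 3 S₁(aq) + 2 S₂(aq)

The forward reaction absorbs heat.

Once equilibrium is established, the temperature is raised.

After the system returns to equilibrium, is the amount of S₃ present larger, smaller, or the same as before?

decreases

The forward reaction is endothermic. Raising T favours the endothermic direction — shift to the right.
The net shift is to the right. S₃ is a reactant, so its amount decreases.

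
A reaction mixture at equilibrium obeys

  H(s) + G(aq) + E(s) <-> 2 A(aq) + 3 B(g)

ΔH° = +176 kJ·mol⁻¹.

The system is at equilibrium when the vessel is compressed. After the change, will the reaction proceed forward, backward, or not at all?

Gas moles: reactants 0, products 3 (Δn_gas = +3). Compression shifts the system toward the side with fewer moles of gas — to the left.

left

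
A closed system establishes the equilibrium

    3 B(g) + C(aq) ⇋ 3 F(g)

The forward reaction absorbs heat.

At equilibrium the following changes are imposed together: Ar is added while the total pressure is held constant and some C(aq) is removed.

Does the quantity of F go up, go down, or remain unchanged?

decreases

Adding inert gas at constant total pressure expands the volume, scaling every reacting partial pressure by the same factor. Δn_gas = 3 − 3 = 0, so Q is unchanged — no shift.
Removing C (aq), a reactant, drives the reaction to the left.
The net shift is to the left. F is a product, so its amount decreases.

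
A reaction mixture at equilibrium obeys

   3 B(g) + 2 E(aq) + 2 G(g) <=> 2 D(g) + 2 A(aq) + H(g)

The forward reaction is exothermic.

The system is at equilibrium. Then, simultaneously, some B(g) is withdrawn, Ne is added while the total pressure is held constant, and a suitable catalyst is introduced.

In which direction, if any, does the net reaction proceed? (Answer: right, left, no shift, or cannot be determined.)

left

Removing B (g), a reactant, drives the reaction to the left.
Adding inert gas at constant total pressure expands the volume and lowers every reacting partial pressure. With Δn_gas = 3 − 5 = -2, Q moves away from K toward the side with fewer gas moles, so the system shifts toward the side with more gas moles — to the left.
A catalyst speeds both forward and reverse rates equally; it changes neither Q nor K — no shift from this change.
Only the nonzero effect(s) matter; the net shift is to the left.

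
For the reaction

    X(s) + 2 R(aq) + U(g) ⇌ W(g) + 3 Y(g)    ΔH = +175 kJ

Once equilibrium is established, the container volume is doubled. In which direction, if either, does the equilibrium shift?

Gas moles: reactants 1, products 4 (Δn_gas = +3). Expansion shifts the system toward the side with more moles of gas — to the right.

right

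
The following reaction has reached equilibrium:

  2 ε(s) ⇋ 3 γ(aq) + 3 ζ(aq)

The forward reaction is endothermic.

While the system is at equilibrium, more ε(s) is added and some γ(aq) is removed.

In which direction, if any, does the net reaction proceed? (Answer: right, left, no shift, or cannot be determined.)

right

ε is a pure solid; its activity is 1 regardless of amount, so Q is unaffected — no shift from this change.
Removing γ (aq), a product, drives the reaction to the right.
Only the nonzero effect(s) matter; the net shift is to the right.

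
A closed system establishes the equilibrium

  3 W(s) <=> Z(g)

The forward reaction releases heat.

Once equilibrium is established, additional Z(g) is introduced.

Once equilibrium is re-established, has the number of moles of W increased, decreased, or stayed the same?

Adding Z (g), a product, drives the reaction to the left.
The net shift is to the left. W is a reactant, so its amount increases.

increases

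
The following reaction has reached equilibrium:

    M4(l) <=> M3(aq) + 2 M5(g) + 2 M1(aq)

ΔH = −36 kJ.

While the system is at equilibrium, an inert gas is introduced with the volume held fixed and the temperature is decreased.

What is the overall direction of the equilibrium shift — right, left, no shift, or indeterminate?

right

At constant volume, adding an inert gas leaves every reacting species' partial pressure unchanged, so Q is unchanged — no shift from this change.
The forward reaction is exothermic. Lowering T favours the exothermic direction — shift to the right.
Only the nonzero effect(s) matter; the net shift is to the right.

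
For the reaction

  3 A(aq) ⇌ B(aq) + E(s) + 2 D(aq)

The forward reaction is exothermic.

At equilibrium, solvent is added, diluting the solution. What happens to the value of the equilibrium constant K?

unchanged

The equilibrium constant depends only on temperature. This perturbation changes neither the position of equilibrium nor K.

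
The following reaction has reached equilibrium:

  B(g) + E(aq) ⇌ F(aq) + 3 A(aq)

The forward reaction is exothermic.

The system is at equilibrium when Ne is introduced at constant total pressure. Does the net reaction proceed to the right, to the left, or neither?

Adding inert gas at constant total pressure expands the volume and lowers every reacting partial pressure. With Δn_gas = 0 − 1 = -1, Q moves away from K toward the side with fewer gas moles, so the system shifts toward the side with more gas moles — to the left.

left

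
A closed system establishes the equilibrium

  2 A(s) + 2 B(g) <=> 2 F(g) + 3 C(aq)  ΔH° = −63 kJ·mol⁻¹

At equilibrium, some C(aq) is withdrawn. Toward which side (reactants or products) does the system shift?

right

Removing C (aq), a product, drives the reaction to the right.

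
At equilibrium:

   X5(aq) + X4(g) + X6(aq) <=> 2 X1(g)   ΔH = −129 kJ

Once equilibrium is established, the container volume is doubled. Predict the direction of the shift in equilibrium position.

right

Gas moles: reactants 1, products 2 (Δn_gas = +1). Expansion shifts the system toward the side with more moles of gas — to the right.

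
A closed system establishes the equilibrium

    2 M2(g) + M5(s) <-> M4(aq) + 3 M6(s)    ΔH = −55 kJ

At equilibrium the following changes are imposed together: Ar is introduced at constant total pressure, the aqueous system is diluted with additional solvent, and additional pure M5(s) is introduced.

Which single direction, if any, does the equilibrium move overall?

Adding inert gas at constant total pressure expands the volume and lowers every reacting partial pressure. With Δn_gas = 0 − 2 = -2, Q moves away from K toward the side with fewer gas moles, so the system shifts toward the side with more gas moles — to the left.
Dilution lowers every aqueous concentration by the same factor. Δn_aq = 1 − 0 = +1, so the system shifts toward the side with more dissolved moles — to the right.
M5 is a pure solid; its activity is 1 regardless of amount, so Q is unaffected — no shift from this change.
The individual effects push in opposite directions; without quantitative information the net direction cannot be determined.

cannot be determined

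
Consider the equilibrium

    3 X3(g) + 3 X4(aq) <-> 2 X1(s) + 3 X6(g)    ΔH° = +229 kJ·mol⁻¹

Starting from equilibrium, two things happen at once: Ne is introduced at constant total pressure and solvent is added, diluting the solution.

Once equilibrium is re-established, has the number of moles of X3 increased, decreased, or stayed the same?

Adding inert gas at constant total pressure expands the volume, scaling every reacting partial pressure by the same factor. Δn_gas = 3 − 3 = 0, so Q is unchanged — no shift.
Dilution lowers every aqueous concentration by the same factor. Δn_aq = 0 − 3 = -3, so the system shifts toward the side with more dissolved moles — to the left.
The net shift is to the left. X3 is a reactant, so its amount increases.

increases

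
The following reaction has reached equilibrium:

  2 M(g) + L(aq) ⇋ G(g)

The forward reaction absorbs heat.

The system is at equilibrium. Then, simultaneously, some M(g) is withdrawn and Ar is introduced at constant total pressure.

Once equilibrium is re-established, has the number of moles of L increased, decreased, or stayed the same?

increases

Removing M (g), a reactant, drives the reaction to the left.
Adding inert gas at constant total pressure expands the volume and lowers every reacting partial pressure. With Δn_gas = 1 − 2 = -1, Q moves away from K toward the side with fewer gas moles, so the system shifts toward the side with more gas moles — to the left.
The net shift is to the left. L is a reactant, so its amount increases.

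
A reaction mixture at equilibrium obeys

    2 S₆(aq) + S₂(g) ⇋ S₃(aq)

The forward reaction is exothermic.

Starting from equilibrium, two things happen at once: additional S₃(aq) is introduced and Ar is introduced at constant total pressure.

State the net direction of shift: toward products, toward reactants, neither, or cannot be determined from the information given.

left

Adding S₃ (aq), a product, drives the reaction to the left.
Adding inert gas at constant total pressure expands the volume and lowers every reacting partial pressure. With Δn_gas = 0 − 1 = -1, Q moves away from K toward the side with fewer gas moles, so the system shifts toward the side with more gas moles — to the left.
All effects act in the same direction — net shift to the left.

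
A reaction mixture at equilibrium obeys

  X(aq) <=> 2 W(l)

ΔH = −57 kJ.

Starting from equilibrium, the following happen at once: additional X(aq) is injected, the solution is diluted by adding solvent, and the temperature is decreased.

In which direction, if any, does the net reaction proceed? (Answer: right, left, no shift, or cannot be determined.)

cannot be determined

Adding X (aq), a reactant, drives the reaction to the right.
Dilution lowers every aqueous concentration by the same factor. Δn_aq = 0 − 1 = -1, so the system shifts toward the side with more dissolved moles — to the left.
The forward reaction is exothermic. Lowering T favours the exothermic direction — shift to the right.
The individual effects push in opposite directions; without quantitative information the net direction cannot be determined.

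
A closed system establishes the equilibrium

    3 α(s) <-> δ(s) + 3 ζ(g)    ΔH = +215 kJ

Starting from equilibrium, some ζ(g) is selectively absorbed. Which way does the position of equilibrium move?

right

Removing ζ (g), a product, drives the reaction to the right.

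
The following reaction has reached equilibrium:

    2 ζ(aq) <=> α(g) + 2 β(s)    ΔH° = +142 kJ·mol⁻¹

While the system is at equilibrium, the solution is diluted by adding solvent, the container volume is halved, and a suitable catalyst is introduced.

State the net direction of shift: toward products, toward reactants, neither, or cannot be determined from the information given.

left

Dilution lowers every aqueous concentration by the same factor. Δn_aq = 0 − 2 = -2, so the system shifts toward the side with more dissolved moles — to the left.
Gas moles: reactants 0, products 1 (Δn_gas = +1). Compression shifts the system toward the side with fewer moles of gas — to the left.
A catalyst speeds both forward and reverse rates equally; it changes neither Q nor K — no shift from this change.
Only the nonzero effect(s) matter; the net shift is to the left.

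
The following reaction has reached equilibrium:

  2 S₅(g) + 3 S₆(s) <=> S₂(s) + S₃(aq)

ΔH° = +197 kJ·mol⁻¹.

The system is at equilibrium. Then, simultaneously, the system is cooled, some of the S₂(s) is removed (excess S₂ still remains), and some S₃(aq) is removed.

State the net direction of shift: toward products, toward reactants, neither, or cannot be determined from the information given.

The forward reaction is endothermic. Lowering T favours the exothermic direction — shift to the left.
S₂ is a pure solid; its activity is 1 regardless of amount, so Q is unaffected — no shift from this change.
Removing S₃ (aq), a product, drives the reaction to the right.
The individual effects push in opposite directions; without quantitative information the net direction cannot be determined.

cannot be determined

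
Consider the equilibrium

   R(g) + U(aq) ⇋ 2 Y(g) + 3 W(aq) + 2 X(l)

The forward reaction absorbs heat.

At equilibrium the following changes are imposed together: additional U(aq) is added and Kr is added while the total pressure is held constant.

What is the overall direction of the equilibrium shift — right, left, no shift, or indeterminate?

Adding U (aq), a reactant, drives the reaction to the right.
Adding inert gas at constant total pressure expands the volume and lowers every reacting partial pressure. With Δn_gas = 2 − 1 = +1, Q moves away from K toward the side with fewer gas moles, so the system shifts toward the side with more gas moles — to the right.
All effects act in the same direction — net shift to the right.

right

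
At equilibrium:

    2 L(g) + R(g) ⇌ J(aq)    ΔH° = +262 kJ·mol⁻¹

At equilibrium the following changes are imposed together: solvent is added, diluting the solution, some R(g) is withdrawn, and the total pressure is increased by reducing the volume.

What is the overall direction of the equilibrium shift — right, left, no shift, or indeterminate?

Dilution lowers every aqueous concentration by the same factor. Δn_aq = 1 − 0 = +1, so the system shifts toward the side with more dissolved moles — to the right.
Removing R (g), a reactant, drives the reaction to the left.
Gas moles: reactants 3, products 0 (Δn_gas = -3). Compression shifts the system toward the side with fewer moles of gas — to the right.
The individual effects push in opposite directions; without quantitative information the net direction cannot be determined.

cannot be determined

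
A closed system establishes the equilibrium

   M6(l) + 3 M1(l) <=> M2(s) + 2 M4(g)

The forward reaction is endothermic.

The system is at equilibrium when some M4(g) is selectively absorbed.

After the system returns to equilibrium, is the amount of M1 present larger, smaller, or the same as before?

decreases

Removing M4 (g), a product, drives the reaction to the right.
The net shift is to the right. M1 is a reactant, so its amount decreases.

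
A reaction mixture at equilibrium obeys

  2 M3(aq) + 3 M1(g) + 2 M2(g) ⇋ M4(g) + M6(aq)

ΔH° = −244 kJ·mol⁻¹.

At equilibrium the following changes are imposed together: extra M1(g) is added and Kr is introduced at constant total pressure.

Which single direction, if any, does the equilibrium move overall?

cannot be determined

Adding M1 (g), a reactant, drives the reaction to the right.
Adding inert gas at constant total pressure expands the volume and lowers every reacting partial pressure. With Δn_gas = 1 − 5 = -4, Q moves away from K toward the side with fewer gas moles, so the system shifts toward the side with more gas moles — to the left.
The individual effects push in opposite directions; without quantitative information the net direction cannot be determined.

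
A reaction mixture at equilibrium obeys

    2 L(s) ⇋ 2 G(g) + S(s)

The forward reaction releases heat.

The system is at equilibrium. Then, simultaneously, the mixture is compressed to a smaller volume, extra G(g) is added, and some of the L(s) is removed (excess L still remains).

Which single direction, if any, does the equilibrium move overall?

Gas moles: reactants 0, products 2 (Δn_gas = +2). Compression shifts the system toward the side with fewer moles of gas — to the left.
Adding G (g), a product, drives the reaction to the left.
L is a pure solid; its activity is 1 regardless of amount, so Q is unaffected — no shift from this change.
Only the nonzero effect(s) matter; the net shift is to the left.

left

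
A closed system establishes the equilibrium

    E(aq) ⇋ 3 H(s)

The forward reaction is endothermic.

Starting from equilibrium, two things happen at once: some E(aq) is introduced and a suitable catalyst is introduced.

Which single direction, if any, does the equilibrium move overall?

right

Adding E (aq), a reactant, drives the reaction to the right.
A catalyst speeds both forward and reverse rates equally; it changes neither Q nor K — no shift from this change.
Only the nonzero effect(s) matter; the net shift is to the right.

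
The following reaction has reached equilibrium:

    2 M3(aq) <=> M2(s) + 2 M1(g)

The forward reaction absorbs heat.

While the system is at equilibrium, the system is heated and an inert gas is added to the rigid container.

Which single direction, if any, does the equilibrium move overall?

right

The forward reaction is endothermic. Raising T favours the endothermic direction — shift to the right.
At constant volume, adding an inert gas leaves every reacting species' partial pressure unchanged, so Q is unchanged — no shift from this change.
Only the nonzero effect(s) matter; the net shift is to the right.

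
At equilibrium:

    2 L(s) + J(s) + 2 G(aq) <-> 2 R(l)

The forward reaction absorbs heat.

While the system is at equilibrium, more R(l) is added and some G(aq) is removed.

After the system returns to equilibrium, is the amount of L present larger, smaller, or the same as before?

R is a pure liquid; its activity is 1 regardless of amount, so Q is unaffected — no shift from this change.
Removing G (aq), a reactant, drives the reaction to the left.
The net shift is to the left. L is a reactant, so its amount increases.

increases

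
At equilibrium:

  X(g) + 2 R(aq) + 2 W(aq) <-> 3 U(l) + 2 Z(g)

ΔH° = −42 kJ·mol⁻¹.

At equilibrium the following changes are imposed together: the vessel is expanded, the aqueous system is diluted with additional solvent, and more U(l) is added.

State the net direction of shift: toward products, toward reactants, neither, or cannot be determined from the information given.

Gas moles: reactants 1, products 2 (Δn_gas = +1). Expansion shifts the system toward the side with more moles of gas — to the right.
Dilution lowers every aqueous concentration by the same factor. Δn_aq = 0 − 4 = -4, so the system shifts toward the side with more dissolved moles — to the left.
U is a pure liquid; its activity is 1 regardless of amount, so Q is unaffected — no shift from this change.
The individual effects push in opposite directions; without quantitative information the net direction cannot be determined.

cannot be determined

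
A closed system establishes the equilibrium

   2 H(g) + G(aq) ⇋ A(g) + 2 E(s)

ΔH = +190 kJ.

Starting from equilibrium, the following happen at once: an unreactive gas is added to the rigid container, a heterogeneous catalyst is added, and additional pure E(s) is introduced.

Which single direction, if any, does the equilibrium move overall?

At constant volume, adding an inert gas leaves every reacting species' partial pressure unchanged, so Q is unchanged — no shift from this change.
A catalyst speeds both forward and reverse rates equally; it changes neither Q nor K — no shift from this change.
E is a pure solid; its activity is 1 regardless of amount, so Q is unaffected — no shift from this change.
None of the changes alters Q relative to K, so there is no net shift.

no shift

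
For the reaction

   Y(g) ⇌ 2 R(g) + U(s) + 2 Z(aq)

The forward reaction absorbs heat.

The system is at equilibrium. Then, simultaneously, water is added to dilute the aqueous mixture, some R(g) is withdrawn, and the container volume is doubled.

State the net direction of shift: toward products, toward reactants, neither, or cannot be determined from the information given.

right

Dilution lowers every aqueous concentration by the same factor. Δn_aq = 2 − 0 = +2, so the system shifts toward the side with more dissolved moles — to the right.
Removing R (g), a product, drives the reaction to the right.
Gas moles: reactants 1, products 2 (Δn_gas = +1). Expansion shifts the system toward the side with more moles of gas — to the right.
All effects act in the same direction — net shift to the right.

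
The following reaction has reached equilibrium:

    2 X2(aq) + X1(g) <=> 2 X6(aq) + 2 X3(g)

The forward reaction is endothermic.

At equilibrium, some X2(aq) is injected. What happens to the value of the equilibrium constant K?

The equilibrium constant depends only on temperature. This perturbation may move the position of equilibrium, but since T is unchanged, K itself is unchanged.

unchanged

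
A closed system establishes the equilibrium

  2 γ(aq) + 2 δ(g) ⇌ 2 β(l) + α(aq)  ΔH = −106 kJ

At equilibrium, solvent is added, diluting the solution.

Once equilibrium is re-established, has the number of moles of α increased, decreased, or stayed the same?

Dilution lowers every aqueous concentration by the same factor. Δn_aq = 1 − 2 = -1, so the system shifts toward the side with more dissolved moles — to the left.
The net shift is to the left. α is a product, so its amount decreases.

decreases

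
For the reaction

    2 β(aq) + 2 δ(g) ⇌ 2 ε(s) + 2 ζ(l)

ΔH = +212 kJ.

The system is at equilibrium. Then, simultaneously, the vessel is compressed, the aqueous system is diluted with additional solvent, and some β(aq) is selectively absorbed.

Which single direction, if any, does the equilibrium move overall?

cannot be determined

Gas moles: reactants 2, products 0 (Δn_gas = -2). Compression shifts the system toward the side with fewer moles of gas — to the right.
Dilution lowers every aqueous concentration by the same factor. Δn_aq = 0 − 2 = -2, so the system shifts toward the side with more dissolved moles — to the left.
Removing β (aq), a reactant, drives the reaction to the left.
The individual effects push in opposite directions; without quantitative information the net direction cannot be determined.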